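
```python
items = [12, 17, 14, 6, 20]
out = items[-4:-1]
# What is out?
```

items has length 5. The slice items[-4:-1] selects indices [1, 2, 3] (1->17, 2->14, 3->6), giving [17, 14, 6].

[17, 14, 6]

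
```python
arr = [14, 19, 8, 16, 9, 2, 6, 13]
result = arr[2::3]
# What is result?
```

arr has length 8. The slice arr[2::3] selects indices [2, 5] (2->8, 5->2), giving [8, 2].

[8, 2]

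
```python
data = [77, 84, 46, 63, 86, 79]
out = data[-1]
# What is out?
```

data has length 6. Negative index -1 maps to positive index 6 + (-1) = 5. data[5] = 79.

79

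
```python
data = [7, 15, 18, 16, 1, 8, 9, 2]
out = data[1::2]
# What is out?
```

data has length 8. The slice data[1::2] selects indices [1, 3, 5, 7] (1->15, 3->16, 5->8, 7->2), giving [15, 16, 8, 2].

[15, 16, 8, 2]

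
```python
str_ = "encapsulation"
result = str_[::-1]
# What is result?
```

str_ has length 13. The slice str_[::-1] selects indices [12, 11, 10, 9, 8, 7, 6, 5, 4, 3, 2, 1, 0] (12->'n', 11->'o', 10->'i', 9->'t', 8->'a', 7->'l', 6->'u', 5->'s', 4->'p', 3->'a', 2->'c', 1->'n', 0->'e'), giving 'noitaluspacne'.

'noitaluspacne'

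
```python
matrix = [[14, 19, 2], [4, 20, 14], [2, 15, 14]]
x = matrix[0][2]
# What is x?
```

matrix[0] = [14, 19, 2]. Taking column 2 of that row yields 2.

2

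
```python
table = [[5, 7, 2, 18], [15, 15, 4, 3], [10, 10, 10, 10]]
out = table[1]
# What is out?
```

table has 3 rows. Row 1 is [15, 15, 4, 3].

[15, 15, 4, 3]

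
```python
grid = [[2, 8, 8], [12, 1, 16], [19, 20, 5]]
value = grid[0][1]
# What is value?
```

grid[0] = [2, 8, 8]. Taking column 1 of that row yields 8.

8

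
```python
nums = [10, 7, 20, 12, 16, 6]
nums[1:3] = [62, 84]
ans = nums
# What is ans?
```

nums starts as [10, 7, 20, 12, 16, 6] (length 6). The slice nums[1:3] covers indices [1, 2] with values [7, 20]. Replacing that slice with [62, 84] (same length) produces [10, 62, 84, 12, 16, 6].

[10, 62, 84, 12, 16, 6]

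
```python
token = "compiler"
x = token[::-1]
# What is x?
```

token has length 8. The slice token[::-1] selects indices [7, 6, 5, 4, 3, 2, 1, 0] (7->'r', 6->'e', 5->'l', 4->'i', 3->'p', 2->'m', 1->'o', 0->'c'), giving 'relipmoc'.

'relipmoc'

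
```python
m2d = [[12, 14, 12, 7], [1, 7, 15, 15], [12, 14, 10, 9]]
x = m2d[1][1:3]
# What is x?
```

m2d[1] = [1, 7, 15, 15]. m2d[1] has length 4. The slice m2d[1][1:3] selects indices [1, 2] (1->7, 2->15), giving [7, 15].

[7, 15]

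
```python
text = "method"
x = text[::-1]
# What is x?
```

text has length 6. The slice text[::-1] selects indices [5, 4, 3, 2, 1, 0] (5->'d', 4->'o', 3->'h', 2->'t', 1->'e', 0->'m'), giving 'dohtem'.

'dohtem'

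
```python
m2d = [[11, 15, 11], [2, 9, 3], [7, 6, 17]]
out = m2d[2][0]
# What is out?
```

m2d[2] = [7, 6, 17]. Taking column 0 of that row yields 7.

7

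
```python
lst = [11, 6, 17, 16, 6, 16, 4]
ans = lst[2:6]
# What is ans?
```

lst has length 7. The slice lst[2:6] selects indices [2, 3, 4, 5] (2->17, 3->16, 4->6, 5->16), giving [17, 16, 6, 16].

[17, 16, 6, 16]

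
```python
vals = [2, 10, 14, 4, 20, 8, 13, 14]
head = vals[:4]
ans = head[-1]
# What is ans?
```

vals has length 8. The slice vals[:4] selects indices [0, 1, 2, 3] (0->2, 1->10, 2->14, 3->4), giving [2, 10, 14, 4]. So head = [2, 10, 14, 4]. Then head[-1] = 4.

4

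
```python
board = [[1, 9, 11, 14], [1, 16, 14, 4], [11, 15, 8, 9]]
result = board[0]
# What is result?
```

board has 3 rows. Row 0 is [1, 9, 11, 14].

[1, 9, 11, 14]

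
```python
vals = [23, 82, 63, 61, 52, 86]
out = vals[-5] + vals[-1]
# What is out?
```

vals has length 6. Negative index -5 maps to positive index 6 + (-5) = 1. vals[1] = 82.
vals has length 6. Negative index -1 maps to positive index 6 + (-1) = 5. vals[5] = 86.
Sum: 82 + 86 = 168.

168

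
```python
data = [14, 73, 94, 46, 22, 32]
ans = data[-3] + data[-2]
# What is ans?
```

data has length 6. Negative index -3 maps to positive index 6 + (-3) = 3. data[3] = 46.
data has length 6. Negative index -2 maps to positive index 6 + (-2) = 4. data[4] = 22.
Sum: 46 + 22 = 68.

68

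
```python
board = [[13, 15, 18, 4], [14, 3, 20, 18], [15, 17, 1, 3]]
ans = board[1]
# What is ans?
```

board has 3 rows. Row 1 is [14, 3, 20, 18].

[14, 3, 20, 18]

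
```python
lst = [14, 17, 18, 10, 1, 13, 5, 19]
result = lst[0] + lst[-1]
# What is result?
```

lst has length 8. lst[0] = 14.
lst has length 8. Negative index -1 maps to positive index 8 + (-1) = 7. lst[7] = 19.
Sum: 14 + 19 = 33.

33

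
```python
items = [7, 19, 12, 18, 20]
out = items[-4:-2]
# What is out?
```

items has length 5. The slice items[-4:-2] selects indices [1, 2] (1->19, 2->12), giving [19, 12].

[19, 12]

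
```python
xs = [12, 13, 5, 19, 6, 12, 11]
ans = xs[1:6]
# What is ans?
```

xs has length 7. The slice xs[1:6] selects indices [1, 2, 3, 4, 5] (1->13, 2->5, 3->19, 4->6, 5->12), giving [13, 5, 19, 6, 12].

[13, 5, 19, 6, 12]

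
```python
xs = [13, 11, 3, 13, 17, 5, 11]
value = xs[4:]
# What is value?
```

xs has length 7. The slice xs[4:] selects indices [4, 5, 6] (4->17, 5->5, 6->11), giving [17, 5, 11].

[17, 5, 11]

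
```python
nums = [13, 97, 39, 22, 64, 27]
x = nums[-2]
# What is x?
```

nums has length 6. Negative index -2 maps to positive index 6 + (-2) = 4. nums[4] = 64.

64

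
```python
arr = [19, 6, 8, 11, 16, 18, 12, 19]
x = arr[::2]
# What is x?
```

arr has length 8. The slice arr[::2] selects indices [0, 2, 4, 6] (0->19, 2->8, 4->16, 6->12), giving [19, 8, 16, 12].

[19, 8, 16, 12]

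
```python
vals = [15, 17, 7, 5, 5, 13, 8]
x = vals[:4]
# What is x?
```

vals has length 7. The slice vals[:4] selects indices [0, 1, 2, 3] (0->15, 1->17, 2->7, 3->5), giving [15, 17, 7, 5].

[15, 17, 7, 5]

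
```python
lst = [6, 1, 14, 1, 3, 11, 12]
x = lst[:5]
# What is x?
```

lst has length 7. The slice lst[:5] selects indices [0, 1, 2, 3, 4] (0->6, 1->1, 2->14, 3->1, 4->3), giving [6, 1, 14, 1, 3].

[6, 1, 14, 1, 3]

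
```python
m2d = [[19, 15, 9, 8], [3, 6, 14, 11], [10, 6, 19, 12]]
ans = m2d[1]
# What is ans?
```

m2d has 3 rows. Row 1 is [3, 6, 14, 11].

[3, 6, 14, 11]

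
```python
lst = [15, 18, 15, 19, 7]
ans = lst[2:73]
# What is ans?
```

lst has length 5. The slice lst[2:73] selects indices [2, 3, 4] (2->15, 3->19, 4->7), giving [15, 19, 7].

[15, 19, 7]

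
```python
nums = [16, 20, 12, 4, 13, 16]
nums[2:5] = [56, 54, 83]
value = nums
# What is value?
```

nums starts as [16, 20, 12, 4, 13, 16] (length 6). The slice nums[2:5] covers indices [2, 3, 4] with values [12, 4, 13]. Replacing that slice with [56, 54, 83] (same length) produces [16, 20, 56, 54, 83, 16].

[16, 20, 56, 54, 83, 16]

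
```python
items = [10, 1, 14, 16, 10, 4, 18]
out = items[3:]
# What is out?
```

items has length 7. The slice items[3:] selects indices [3, 4, 5, 6] (3->16, 4->10, 5->4, 6->18), giving [16, 10, 4, 18].

[16, 10, 4, 18]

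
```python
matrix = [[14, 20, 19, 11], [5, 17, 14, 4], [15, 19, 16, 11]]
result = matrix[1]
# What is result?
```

matrix has 3 rows. Row 1 is [5, 17, 14, 4].

[5, 17, 14, 4]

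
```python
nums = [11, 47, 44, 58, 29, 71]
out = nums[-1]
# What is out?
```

nums has length 6. Negative index -1 maps to positive index 6 + (-1) = 5. nums[5] = 71.

71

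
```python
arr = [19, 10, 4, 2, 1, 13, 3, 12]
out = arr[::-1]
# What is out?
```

arr has length 8. The slice arr[::-1] selects indices [7, 6, 5, 4, 3, 2, 1, 0] (7->12, 6->3, 5->13, 4->1, 3->2, 2->4, 1->10, 0->19), giving [12, 3, 13, 1, 2, 4, 10, 19].

[12, 3, 13, 1, 2, 4, 10, 19]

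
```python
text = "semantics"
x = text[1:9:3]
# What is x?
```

text has length 9. The slice text[1:9:3] selects indices [1, 4, 7] (1->'e', 4->'n', 7->'c'), giving 'enc'.

'enc'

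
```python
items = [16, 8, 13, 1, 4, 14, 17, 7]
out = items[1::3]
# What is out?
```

items has length 8. The slice items[1::3] selects indices [1, 4, 7] (1->8, 4->4, 7->7), giving [8, 4, 7].

[8, 4, 7]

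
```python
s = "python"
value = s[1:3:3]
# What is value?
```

s has length 6. The slice s[1:3:3] selects indices [1] (1->'y'), giving 'y'.

'y'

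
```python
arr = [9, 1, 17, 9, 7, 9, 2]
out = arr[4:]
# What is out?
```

arr has length 7. The slice arr[4:] selects indices [4, 5, 6] (4->7, 5->9, 6->2), giving [7, 9, 2].

[7, 9, 2]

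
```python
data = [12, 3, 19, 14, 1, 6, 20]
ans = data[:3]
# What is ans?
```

data has length 7. The slice data[:3] selects indices [0, 1, 2] (0->12, 1->3, 2->19), giving [12, 3, 19].

[12, 3, 19]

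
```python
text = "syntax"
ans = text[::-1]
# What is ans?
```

text has length 6. The slice text[::-1] selects indices [5, 4, 3, 2, 1, 0] (5->'x', 4->'a', 3->'t', 2->'n', 1->'y', 0->'s'), giving 'xatnys'.

'xatnys'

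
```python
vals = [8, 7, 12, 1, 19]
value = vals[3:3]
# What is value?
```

vals has length 5. The slice vals[3:3] resolves to an empty index range, so the result is [].

[]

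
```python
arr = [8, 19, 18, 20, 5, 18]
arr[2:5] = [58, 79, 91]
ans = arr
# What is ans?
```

arr starts as [8, 19, 18, 20, 5, 18] (length 6). The slice arr[2:5] covers indices [2, 3, 4] with values [18, 20, 5]. Replacing that slice with [58, 79, 91] (same length) produces [8, 19, 58, 79, 91, 18].

[8, 19, 58, 79, 91, 18]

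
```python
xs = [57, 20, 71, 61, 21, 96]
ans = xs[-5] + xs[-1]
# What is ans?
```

xs has length 6. Negative index -5 maps to positive index 6 + (-5) = 1. xs[1] = 20.
xs has length 6. Negative index -1 maps to positive index 6 + (-1) = 5. xs[5] = 96.
Sum: 20 + 96 = 116.

116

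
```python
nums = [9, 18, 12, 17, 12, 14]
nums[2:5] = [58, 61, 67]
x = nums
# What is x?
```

nums starts as [9, 18, 12, 17, 12, 14] (length 6). The slice nums[2:5] covers indices [2, 3, 4] with values [12, 17, 12]. Replacing that slice with [58, 61, 67] (same length) produces [9, 18, 58, 61, 67, 14].

[9, 18, 58, 61, 67, 14]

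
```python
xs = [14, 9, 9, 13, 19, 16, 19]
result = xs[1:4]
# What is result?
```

xs has length 7. The slice xs[1:4] selects indices [1, 2, 3] (1->9, 2->9, 3->13), giving [9, 9, 13].

[9, 9, 13]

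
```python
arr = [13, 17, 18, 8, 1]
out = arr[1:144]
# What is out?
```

arr has length 5. The slice arr[1:144] selects indices [1, 2, 3, 4] (1->17, 2->18, 3->8, 4->1), giving [17, 18, 8, 1].

[17, 18, 8, 1]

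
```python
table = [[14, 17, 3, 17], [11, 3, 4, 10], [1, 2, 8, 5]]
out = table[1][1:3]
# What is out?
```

table[1] = [11, 3, 4, 10]. table[1] has length 4. The slice table[1][1:3] selects indices [1, 2] (1->3, 2->4), giving [3, 4].

[3, 4]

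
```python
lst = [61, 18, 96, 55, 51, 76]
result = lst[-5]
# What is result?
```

lst has length 6. Negative index -5 maps to positive index 6 + (-5) = 1. lst[1] = 18.

18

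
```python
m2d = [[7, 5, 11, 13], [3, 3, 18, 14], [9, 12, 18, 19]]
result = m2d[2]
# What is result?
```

m2d has 3 rows. Row 2 is [9, 12, 18, 19].

[9, 12, 18, 19]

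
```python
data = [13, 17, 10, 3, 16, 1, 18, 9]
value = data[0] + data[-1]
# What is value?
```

data has length 8. data[0] = 13.
data has length 8. Negative index -1 maps to positive index 8 + (-1) = 7. data[7] = 9.
Sum: 13 + 9 = 22.

22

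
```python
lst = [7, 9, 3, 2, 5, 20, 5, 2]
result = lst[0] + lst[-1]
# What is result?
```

lst has length 8. lst[0] = 7.
lst has length 8. Negative index -1 maps to positive index 8 + (-1) = 7. lst[7] = 2.
Sum: 7 + 2 = 9.

9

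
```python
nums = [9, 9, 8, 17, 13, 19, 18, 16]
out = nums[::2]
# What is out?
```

nums has length 8. The slice nums[::2] selects indices [0, 2, 4, 6] (0->9, 2->8, 4->13, 6->18), giving [9, 8, 13, 18].

[9, 8, 13, 18]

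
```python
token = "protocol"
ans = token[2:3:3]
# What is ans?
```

token has length 8. The slice token[2:3:3] selects indices [2] (2->'o'), giving 'o'.

'o'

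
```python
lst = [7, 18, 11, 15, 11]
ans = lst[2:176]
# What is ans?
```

lst has length 5. The slice lst[2:176] selects indices [2, 3, 4] (2->11, 3->15, 4->11), giving [11, 15, 11].

[11, 15, 11]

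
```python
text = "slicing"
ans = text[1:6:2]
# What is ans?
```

text has length 7. The slice text[1:6:2] selects indices [1, 3, 5] (1->'l', 3->'c', 5->'n'), giving 'lcn'.

'lcn'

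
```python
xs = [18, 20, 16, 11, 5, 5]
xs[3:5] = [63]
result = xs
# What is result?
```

xs starts as [18, 20, 16, 11, 5, 5] (length 6). The slice xs[3:5] covers indices [3, 4] with values [11, 5]. Replacing that slice with [63] (different length) produces [18, 20, 16, 63, 5].

[18, 20, 16, 63, 5]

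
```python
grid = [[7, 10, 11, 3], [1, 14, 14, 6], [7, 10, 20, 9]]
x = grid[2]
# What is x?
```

grid has 3 rows. Row 2 is [7, 10, 20, 9].

[7, 10, 20, 9]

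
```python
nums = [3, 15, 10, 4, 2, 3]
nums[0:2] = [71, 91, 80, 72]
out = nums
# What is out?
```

nums starts as [3, 15, 10, 4, 2, 3] (length 6). The slice nums[0:2] covers indices [0, 1] with values [3, 15]. Replacing that slice with [71, 91, 80, 72] (different length) produces [71, 91, 80, 72, 10, 4, 2, 3].

[71, 91, 80, 72, 10, 4, 2, 3]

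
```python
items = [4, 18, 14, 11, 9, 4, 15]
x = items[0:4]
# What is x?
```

items has length 7. The slice items[0:4] selects indices [0, 1, 2, 3] (0->4, 1->18, 2->14, 3->11), giving [4, 18, 14, 11].

[4, 18, 14, 11]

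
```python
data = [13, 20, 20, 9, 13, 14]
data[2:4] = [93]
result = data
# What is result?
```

data starts as [13, 20, 20, 9, 13, 14] (length 6). The slice data[2:4] covers indices [2, 3] with values [20, 9]. Replacing that slice with [93] (different length) produces [13, 20, 93, 13, 14].

[13, 20, 93, 13, 14]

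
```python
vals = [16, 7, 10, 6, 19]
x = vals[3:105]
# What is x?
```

vals has length 5. The slice vals[3:105] selects indices [3, 4] (3->6, 4->19), giving [6, 19].

[6, 19]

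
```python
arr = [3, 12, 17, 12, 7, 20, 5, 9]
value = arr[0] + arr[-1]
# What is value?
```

arr has length 8. arr[0] = 3.
arr has length 8. Negative index -1 maps to positive index 8 + (-1) = 7. arr[7] = 9.
Sum: 3 + 9 = 12.

12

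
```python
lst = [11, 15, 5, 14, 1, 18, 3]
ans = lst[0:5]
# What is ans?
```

lst has length 7. The slice lst[0:5] selects indices [0, 1, 2, 3, 4] (0->11, 1->15, 2->5, 3->14, 4->1), giving [11, 15, 5, 14, 1].

[11, 15, 5, 14, 1]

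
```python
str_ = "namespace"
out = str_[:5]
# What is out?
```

str_ has length 9. The slice str_[:5] selects indices [0, 1, 2, 3, 4] (0->'n', 1->'a', 2->'m', 3->'e', 4->'s'), giving 'names'.

'names'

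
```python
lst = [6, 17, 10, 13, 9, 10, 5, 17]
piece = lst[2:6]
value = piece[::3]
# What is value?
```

lst has length 8. The slice lst[2:6] selects indices [2, 3, 4, 5] (2->10, 3->13, 4->9, 5->10), giving [10, 13, 9, 10]. So piece = [10, 13, 9, 10]. piece has length 4. The slice piece[::3] selects indices [0, 3] (0->10, 3->10), giving [10, 10].

[10, 10]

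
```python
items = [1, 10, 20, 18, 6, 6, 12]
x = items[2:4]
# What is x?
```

items has length 7. The slice items[2:4] selects indices [2, 3] (2->20, 3->18), giving [20, 18].

[20, 18]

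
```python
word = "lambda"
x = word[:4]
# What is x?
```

word has length 6. The slice word[:4] selects indices [0, 1, 2, 3] (0->'l', 1->'a', 2->'m', 3->'b'), giving 'lamb'.

'lamb'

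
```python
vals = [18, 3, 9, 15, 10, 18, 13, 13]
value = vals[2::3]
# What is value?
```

vals has length 8. The slice vals[2::3] selects indices [2, 5] (2->9, 5->18), giving [9, 18].

[9, 18]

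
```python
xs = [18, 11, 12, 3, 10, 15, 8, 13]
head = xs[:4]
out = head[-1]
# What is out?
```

xs has length 8. The slice xs[:4] selects indices [0, 1, 2, 3] (0->18, 1->11, 2->12, 3->3), giving [18, 11, 12, 3]. So head = [18, 11, 12, 3]. Then head[-1] = 3.

3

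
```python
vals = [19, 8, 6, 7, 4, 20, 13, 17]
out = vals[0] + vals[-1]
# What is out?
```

vals has length 8. vals[0] = 19.
vals has length 8. Negative index -1 maps to positive index 8 + (-1) = 7. vals[7] = 17.
Sum: 19 + 17 = 36.

36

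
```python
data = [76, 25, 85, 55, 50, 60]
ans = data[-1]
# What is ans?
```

data has length 6. Negative index -1 maps to positive index 6 + (-1) = 5. data[5] = 60.

60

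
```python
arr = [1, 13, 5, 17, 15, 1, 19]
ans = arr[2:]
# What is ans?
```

arr has length 7. The slice arr[2:] selects indices [2, 3, 4, 5, 6] (2->5, 3->17, 4->15, 5->1, 6->19), giving [5, 17, 15, 1, 19].

[5, 17, 15, 1, 19]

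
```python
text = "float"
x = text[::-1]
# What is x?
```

text has length 5. The slice text[::-1] selects indices [4, 3, 2, 1, 0] (4->'t', 3->'a', 2->'o', 1->'l', 0->'f'), giving 'taolf'.

'taolf'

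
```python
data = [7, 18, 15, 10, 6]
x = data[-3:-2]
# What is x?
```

data has length 5. The slice data[-3:-2] selects indices [2] (2->15), giving [15].

[15]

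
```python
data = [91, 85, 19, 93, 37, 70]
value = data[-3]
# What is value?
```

data has length 6. Negative index -3 maps to positive index 6 + (-3) = 3. data[3] = 93.

93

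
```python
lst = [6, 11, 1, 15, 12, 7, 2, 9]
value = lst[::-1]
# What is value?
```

lst has length 8. The slice lst[::-1] selects indices [7, 6, 5, 4, 3, 2, 1, 0] (7->9, 6->2, 5->7, 4->12, 3->15, 2->1, 1->11, 0->6), giving [9, 2, 7, 12, 15, 1, 11, 6].

[9, 2, 7, 12, 15, 1, 11, 6]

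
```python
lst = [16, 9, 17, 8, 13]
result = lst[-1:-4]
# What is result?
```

lst has length 5. The slice lst[-1:-4] resolves to an empty index range, so the result is [].

[]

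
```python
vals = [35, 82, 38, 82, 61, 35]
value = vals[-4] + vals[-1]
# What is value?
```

vals has length 6. Negative index -4 maps to positive index 6 + (-4) = 2. vals[2] = 38.
vals has length 6. Negative index -1 maps to positive index 6 + (-1) = 5. vals[5] = 35.
Sum: 38 + 35 = 73.

73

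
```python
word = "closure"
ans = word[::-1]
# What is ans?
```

word has length 7. The slice word[::-1] selects indices [6, 5, 4, 3, 2, 1, 0] (6->'e', 5->'r', 4->'u', 3->'s', 2->'o', 1->'l', 0->'c'), giving 'erusolc'.

'erusolc'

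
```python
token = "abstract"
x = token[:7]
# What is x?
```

token has length 8. The slice token[:7] selects indices [0, 1, 2, 3, 4, 5, 6] (0->'a', 1->'b', 2->'s', 3->'t', 4->'r', 5->'a', 6->'c'), giving 'abstrac'.

'abstrac'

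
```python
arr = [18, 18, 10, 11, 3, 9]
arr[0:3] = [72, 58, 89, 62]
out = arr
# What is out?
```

arr starts as [18, 18, 10, 11, 3, 9] (length 6). The slice arr[0:3] covers indices [0, 1, 2] with values [18, 18, 10]. Replacing that slice with [72, 58, 89, 62] (different length) produces [72, 58, 89, 62, 11, 3, 9].

[72, 58, 89, 62, 11, 3, 9]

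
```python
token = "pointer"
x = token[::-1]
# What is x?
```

token has length 7. The slice token[::-1] selects indices [6, 5, 4, 3, 2, 1, 0] (6->'r', 5->'e', 4->'t', 3->'n', 2->'i', 1->'o', 0->'p'), giving 'retniop'.

'retniop'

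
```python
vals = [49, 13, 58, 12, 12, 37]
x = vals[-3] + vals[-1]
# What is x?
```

vals has length 6. Negative index -3 maps to positive index 6 + (-3) = 3. vals[3] = 12.
vals has length 6. Negative index -1 maps to positive index 6 + (-1) = 5. vals[5] = 37.
Sum: 12 + 37 = 49.

49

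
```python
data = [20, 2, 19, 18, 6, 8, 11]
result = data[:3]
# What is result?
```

data has length 7. The slice data[:3] selects indices [0, 1, 2] (0->20, 1->2, 2->19), giving [20, 2, 19].

[20, 2, 19]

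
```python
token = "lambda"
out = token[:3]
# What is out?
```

token has length 6. The slice token[:3] selects indices [0, 1, 2] (0->'l', 1->'a', 2->'m'), giving 'lam'.

'lam'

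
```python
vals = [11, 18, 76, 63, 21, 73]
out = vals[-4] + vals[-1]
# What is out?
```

vals has length 6. Negative index -4 maps to positive index 6 + (-4) = 2. vals[2] = 76.
vals has length 6. Negative index -1 maps to positive index 6 + (-1) = 5. vals[5] = 73.
Sum: 76 + 73 = 149.

149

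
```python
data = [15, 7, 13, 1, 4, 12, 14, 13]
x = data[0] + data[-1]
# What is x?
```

data has length 8. data[0] = 15.
data has length 8. Negative index -1 maps to positive index 8 + (-1) = 7. data[7] = 13.
Sum: 15 + 13 = 28.

28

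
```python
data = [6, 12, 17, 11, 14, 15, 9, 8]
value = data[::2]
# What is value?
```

data has length 8. The slice data[::2] selects indices [0, 2, 4, 6] (0->6, 2->17, 4->14, 6->9), giving [6, 17, 14, 9].

[6, 17, 14, 9]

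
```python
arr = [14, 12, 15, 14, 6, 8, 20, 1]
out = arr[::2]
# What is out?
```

arr has length 8. The slice arr[::2] selects indices [0, 2, 4, 6] (0->14, 2->15, 4->6, 6->20), giving [14, 15, 6, 20].

[14, 15, 6, 20]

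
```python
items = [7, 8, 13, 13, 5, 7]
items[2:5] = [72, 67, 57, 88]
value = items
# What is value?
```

items starts as [7, 8, 13, 13, 5, 7] (length 6). The slice items[2:5] covers indices [2, 3, 4] with values [13, 13, 5]. Replacing that slice with [72, 67, 57, 88] (different length) produces [7, 8, 72, 67, 57, 88, 7].

[7, 8, 72, 67, 57, 88, 7]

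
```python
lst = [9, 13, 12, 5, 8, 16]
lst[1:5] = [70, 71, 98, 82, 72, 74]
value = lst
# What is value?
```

lst starts as [9, 13, 12, 5, 8, 16] (length 6). The slice lst[1:5] covers indices [1, 2, 3, 4] with values [13, 12, 5, 8]. Replacing that slice with [70, 71, 98, 82, 72, 74] (different length) produces [9, 70, 71, 98, 82, 72, 74, 16].

[9, 70, 71, 98, 82, 72, 74, 16]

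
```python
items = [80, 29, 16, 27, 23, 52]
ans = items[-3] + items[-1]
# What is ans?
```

items has length 6. Negative index -3 maps to positive index 6 + (-3) = 3. items[3] = 27.
items has length 6. Negative index -1 maps to positive index 6 + (-1) = 5. items[5] = 52.
Sum: 27 + 52 = 79.

79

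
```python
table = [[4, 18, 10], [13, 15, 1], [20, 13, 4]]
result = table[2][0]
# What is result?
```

table[2] = [20, 13, 4]. Taking column 0 of that row yields 20.

20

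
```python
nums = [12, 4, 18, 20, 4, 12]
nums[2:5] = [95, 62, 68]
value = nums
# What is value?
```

nums starts as [12, 4, 18, 20, 4, 12] (length 6). The slice nums[2:5] covers indices [2, 3, 4] with values [18, 20, 4]. Replacing that slice with [95, 62, 68] (same length) produces [12, 4, 95, 62, 68, 12].

[12, 4, 95, 62, 68, 12]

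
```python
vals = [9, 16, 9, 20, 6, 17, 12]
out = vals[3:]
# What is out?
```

vals has length 7. The slice vals[3:] selects indices [3, 4, 5, 6] (3->20, 4->6, 5->17, 6->12), giving [20, 6, 17, 12].

[20, 6, 17, 12]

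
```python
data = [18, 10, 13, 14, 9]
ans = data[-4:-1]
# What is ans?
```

data has length 5. The slice data[-4:-1] selects indices [1, 2, 3] (1->10, 2->13, 3->14), giving [10, 13, 14].

[10, 13, 14]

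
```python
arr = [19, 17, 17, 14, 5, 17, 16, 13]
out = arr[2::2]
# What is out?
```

arr has length 8. The slice arr[2::2] selects indices [2, 4, 6] (2->17, 4->5, 6->16), giving [17, 5, 16].

[17, 5, 16]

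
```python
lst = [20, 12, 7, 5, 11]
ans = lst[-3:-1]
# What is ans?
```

lst has length 5. The slice lst[-3:-1] selects indices [2, 3] (2->7, 3->5), giving [7, 5].

[7, 5]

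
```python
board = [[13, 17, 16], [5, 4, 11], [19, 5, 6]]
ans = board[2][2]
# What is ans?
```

board[2] = [19, 5, 6]. Taking column 2 of that row yields 6.

6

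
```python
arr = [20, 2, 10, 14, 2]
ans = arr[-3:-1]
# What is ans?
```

arr has length 5. The slice arr[-3:-1] selects indices [2, 3] (2->10, 3->14), giving [10, 14].

[10, 14]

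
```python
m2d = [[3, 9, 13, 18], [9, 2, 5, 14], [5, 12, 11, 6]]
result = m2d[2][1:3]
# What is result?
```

m2d[2] = [5, 12, 11, 6]. m2d[2] has length 4. The slice m2d[2][1:3] selects indices [1, 2] (1->12, 2->11), giving [12, 11].

[12, 11]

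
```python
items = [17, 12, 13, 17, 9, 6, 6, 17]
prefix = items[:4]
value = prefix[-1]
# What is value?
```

items has length 8. The slice items[:4] selects indices [0, 1, 2, 3] (0->17, 1->12, 2->13, 3->17), giving [17, 12, 13, 17]. So prefix = [17, 12, 13, 17]. Then prefix[-1] = 17.

17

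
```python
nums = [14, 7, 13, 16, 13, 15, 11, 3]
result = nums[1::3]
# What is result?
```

nums has length 8. The slice nums[1::3] selects indices [1, 4, 7] (1->7, 4->13, 7->3), giving [7, 13, 3].

[7, 13, 3]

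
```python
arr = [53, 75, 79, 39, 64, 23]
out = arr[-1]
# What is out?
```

arr has length 6. Negative index -1 maps to positive index 6 + (-1) = 5. arr[5] = 23.

23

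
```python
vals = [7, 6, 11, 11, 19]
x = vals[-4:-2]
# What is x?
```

vals has length 5. The slice vals[-4:-2] selects indices [1, 2] (1->6, 2->11), giving [6, 11].

[6, 11]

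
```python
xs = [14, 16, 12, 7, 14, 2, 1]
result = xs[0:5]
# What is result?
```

xs has length 7. The slice xs[0:5] selects indices [0, 1, 2, 3, 4] (0->14, 1->16, 2->12, 3->7, 4->14), giving [14, 16, 12, 7, 14].

[14, 16, 12, 7, 14]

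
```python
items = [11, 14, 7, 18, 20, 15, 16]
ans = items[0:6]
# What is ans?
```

items has length 7. The slice items[0:6] selects indices [0, 1, 2, 3, 4, 5] (0->11, 1->14, 2->7, 3->18, 4->20, 5->15), giving [11, 14, 7, 18, 20, 15].

[11, 14, 7, 18, 20, 15]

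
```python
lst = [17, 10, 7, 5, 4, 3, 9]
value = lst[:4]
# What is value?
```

lst has length 7. The slice lst[:4] selects indices [0, 1, 2, 3] (0->17, 1->10, 2->7, 3->5), giving [17, 10, 7, 5].

[17, 10, 7, 5]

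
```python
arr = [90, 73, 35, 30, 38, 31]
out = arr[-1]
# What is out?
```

arr has length 6. Negative index -1 maps to positive index 6 + (-1) = 5. arr[5] = 31.

31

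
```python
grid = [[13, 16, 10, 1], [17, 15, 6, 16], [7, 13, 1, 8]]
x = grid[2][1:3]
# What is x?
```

grid[2] = [7, 13, 1, 8]. grid[2] has length 4. The slice grid[2][1:3] selects indices [1, 2] (1->13, 2->1), giving [13, 1].

[13, 1]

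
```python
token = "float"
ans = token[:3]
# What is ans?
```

token has length 5. The slice token[:3] selects indices [0, 1, 2] (0->'f', 1->'l', 2->'o'), giving 'flo'.

'flo'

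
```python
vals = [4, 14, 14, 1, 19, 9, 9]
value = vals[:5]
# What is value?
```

vals has length 7. The slice vals[:5] selects indices [0, 1, 2, 3, 4] (0->4, 1->14, 2->14, 3->1, 4->19), giving [4, 14, 14, 1, 19].

[4, 14, 14, 1, 19]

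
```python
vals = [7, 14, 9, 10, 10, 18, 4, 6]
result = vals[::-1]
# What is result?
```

vals has length 8. The slice vals[::-1] selects indices [7, 6, 5, 4, 3, 2, 1, 0] (7->6, 6->4, 5->18, 4->10, 3->10, 2->9, 1->14, 0->7), giving [6, 4, 18, 10, 10, 9, 14, 7].

[6, 4, 18, 10, 10, 9, 14, 7]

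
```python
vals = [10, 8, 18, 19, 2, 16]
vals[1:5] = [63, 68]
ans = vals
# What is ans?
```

vals starts as [10, 8, 18, 19, 2, 16] (length 6). The slice vals[1:5] covers indices [1, 2, 3, 4] with values [8, 18, 19, 2]. Replacing that slice with [63, 68] (different length) produces [10, 63, 68, 16].

[10, 63, 68, 16]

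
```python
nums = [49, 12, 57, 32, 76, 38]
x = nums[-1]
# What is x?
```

nums has length 6. Negative index -1 maps to positive index 6 + (-1) = 5. nums[5] = 38.

38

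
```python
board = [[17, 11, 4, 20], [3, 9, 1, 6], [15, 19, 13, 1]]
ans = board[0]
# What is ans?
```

board has 3 rows. Row 0 is [17, 11, 4, 20].

[17, 11, 4, 20]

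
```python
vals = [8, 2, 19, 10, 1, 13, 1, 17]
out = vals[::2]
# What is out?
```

vals has length 8. The slice vals[::2] selects indices [0, 2, 4, 6] (0->8, 2->19, 4->1, 6->1), giving [8, 19, 1, 1].

[8, 19, 1, 1]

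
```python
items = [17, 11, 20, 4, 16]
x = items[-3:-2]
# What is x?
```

items has length 5. The slice items[-3:-2] selects indices [2] (2->20), giving [20].

[20]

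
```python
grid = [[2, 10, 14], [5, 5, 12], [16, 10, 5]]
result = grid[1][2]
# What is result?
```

grid[1] = [5, 5, 12]. Taking column 2 of that row yields 12.

12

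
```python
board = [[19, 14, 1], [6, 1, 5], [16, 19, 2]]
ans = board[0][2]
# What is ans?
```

board[0] = [19, 14, 1]. Taking column 2 of that row yields 1.

1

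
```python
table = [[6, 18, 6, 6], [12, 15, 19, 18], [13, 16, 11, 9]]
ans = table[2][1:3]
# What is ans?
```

table[2] = [13, 16, 11, 9]. table[2] has length 4. The slice table[2][1:3] selects indices [1, 2] (1->16, 2->11), giving [16, 11].

[16, 11]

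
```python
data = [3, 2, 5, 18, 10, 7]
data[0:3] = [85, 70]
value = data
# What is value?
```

data starts as [3, 2, 5, 18, 10, 7] (length 6). The slice data[0:3] covers indices [0, 1, 2] with values [3, 2, 5]. Replacing that slice with [85, 70] (different length) produces [85, 70, 18, 10, 7].

[85, 70, 18, 10, 7]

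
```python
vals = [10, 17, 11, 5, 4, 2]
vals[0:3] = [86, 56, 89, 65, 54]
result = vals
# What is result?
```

vals starts as [10, 17, 11, 5, 4, 2] (length 6). The slice vals[0:3] covers indices [0, 1, 2] with values [10, 17, 11]. Replacing that slice with [86, 56, 89, 65, 54] (different length) produces [86, 56, 89, 65, 54, 5, 4, 2].

[86, 56, 89, 65, 54, 5, 4, 2]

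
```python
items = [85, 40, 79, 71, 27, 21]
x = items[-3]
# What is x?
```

items has length 6. Negative index -3 maps to positive index 6 + (-3) = 3. items[3] = 71.

71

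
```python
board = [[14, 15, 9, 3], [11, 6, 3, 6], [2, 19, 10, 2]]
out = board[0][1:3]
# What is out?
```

board[0] = [14, 15, 9, 3]. board[0] has length 4. The slice board[0][1:3] selects indices [1, 2] (1->15, 2->9), giving [15, 9].

[15, 9]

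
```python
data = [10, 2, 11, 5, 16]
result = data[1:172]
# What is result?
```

data has length 5. The slice data[1:172] selects indices [1, 2, 3, 4] (1->2, 2->11, 3->5, 4->16), giving [2, 11, 5, 16].

[2, 11, 5, 16]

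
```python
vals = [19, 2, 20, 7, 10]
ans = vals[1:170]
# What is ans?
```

vals has length 5. The slice vals[1:170] selects indices [1, 2, 3, 4] (1->2, 2->20, 3->7, 4->10), giving [2, 20, 7, 10].

[2, 20, 7, 10]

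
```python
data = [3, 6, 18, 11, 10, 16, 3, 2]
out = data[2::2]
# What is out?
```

data has length 8. The slice data[2::2] selects indices [2, 4, 6] (2->18, 4->10, 6->3), giving [18, 10, 3].

[18, 10, 3]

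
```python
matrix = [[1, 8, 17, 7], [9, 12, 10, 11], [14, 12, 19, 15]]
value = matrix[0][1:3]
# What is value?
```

matrix[0] = [1, 8, 17, 7]. matrix[0] has length 4. The slice matrix[0][1:3] selects indices [1, 2] (1->8, 2->17), giving [8, 17].

[8, 17]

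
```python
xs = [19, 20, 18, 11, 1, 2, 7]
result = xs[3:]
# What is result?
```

xs has length 7. The slice xs[3:] selects indices [3, 4, 5, 6] (3->11, 4->1, 5->2, 6->7), giving [11, 1, 2, 7].

[11, 1, 2, 7]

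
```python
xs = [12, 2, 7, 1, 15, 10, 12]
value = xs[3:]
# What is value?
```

xs has length 7. The slice xs[3:] selects indices [3, 4, 5, 6] (3->1, 4->15, 5->10, 6->12), giving [1, 15, 10, 12].

[1, 15, 10, 12]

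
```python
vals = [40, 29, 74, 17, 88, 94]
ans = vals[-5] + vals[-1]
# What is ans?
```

vals has length 6. Negative index -5 maps to positive index 6 + (-5) = 1. vals[1] = 29.
vals has length 6. Negative index -1 maps to positive index 6 + (-1) = 5. vals[5] = 94.
Sum: 29 + 94 = 123.

123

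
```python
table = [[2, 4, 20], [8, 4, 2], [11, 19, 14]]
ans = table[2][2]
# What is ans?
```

table[2] = [11, 19, 14]. Taking column 2 of that row yields 14.

14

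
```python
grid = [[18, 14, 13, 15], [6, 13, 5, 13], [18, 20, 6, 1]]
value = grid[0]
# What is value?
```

grid has 3 rows. Row 0 is [18, 14, 13, 15].

[18, 14, 13, 15]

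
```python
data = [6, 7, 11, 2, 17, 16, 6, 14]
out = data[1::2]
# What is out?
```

data has length 8. The slice data[1::2] selects indices [1, 3, 5, 7] (1->7, 3->2, 5->16, 7->14), giving [7, 2, 16, 14].

[7, 2, 16, 14]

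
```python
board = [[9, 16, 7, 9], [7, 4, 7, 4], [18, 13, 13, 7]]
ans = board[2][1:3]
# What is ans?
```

board[2] = [18, 13, 13, 7]. board[2] has length 4. The slice board[2][1:3] selects indices [1, 2] (1->13, 2->13), giving [13, 13].

[13, 13]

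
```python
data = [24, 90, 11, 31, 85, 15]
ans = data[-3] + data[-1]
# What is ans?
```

data has length 6. Negative index -3 maps to positive index 6 + (-3) = 3. data[3] = 31.
data has length 6. Negative index -1 maps to positive index 6 + (-1) = 5. data[5] = 15.
Sum: 31 + 15 = 46.

46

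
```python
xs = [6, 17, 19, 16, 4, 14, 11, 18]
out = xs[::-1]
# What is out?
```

xs has length 8. The slice xs[::-1] selects indices [7, 6, 5, 4, 3, 2, 1, 0] (7->18, 6->11, 5->14, 4->4, 3->16, 2->19, 1->17, 0->6), giving [18, 11, 14, 4, 16, 19, 17, 6].

[18, 11, 14, 4, 16, 19, 17, 6]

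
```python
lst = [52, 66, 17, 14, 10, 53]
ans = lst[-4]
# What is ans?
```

lst has length 6. Negative index -4 maps to positive index 6 + (-4) = 2. lst[2] = 17.

17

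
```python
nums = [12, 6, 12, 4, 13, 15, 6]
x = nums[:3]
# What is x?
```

nums has length 7. The slice nums[:3] selects indices [0, 1, 2] (0->12, 1->6, 2->12), giving [12, 6, 12].

[12, 6, 12]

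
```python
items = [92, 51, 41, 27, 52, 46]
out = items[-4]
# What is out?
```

items has length 6. Negative index -4 maps to positive index 6 + (-4) = 2. items[2] = 41.

41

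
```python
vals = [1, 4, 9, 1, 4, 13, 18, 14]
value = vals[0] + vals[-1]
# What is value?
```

vals has length 8. vals[0] = 1.
vals has length 8. Negative index -1 maps to positive index 8 + (-1) = 7. vals[7] = 14.
Sum: 1 + 14 = 15.

15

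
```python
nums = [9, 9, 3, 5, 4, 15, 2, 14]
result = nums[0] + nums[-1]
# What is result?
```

nums has length 8. nums[0] = 9.
nums has length 8. Negative index -1 maps to positive index 8 + (-1) = 7. nums[7] = 14.
Sum: 9 + 14 = 23.

23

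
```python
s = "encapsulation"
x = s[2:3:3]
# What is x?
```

s has length 13. The slice s[2:3:3] selects indices [2] (2->'c'), giving 'c'.

'c'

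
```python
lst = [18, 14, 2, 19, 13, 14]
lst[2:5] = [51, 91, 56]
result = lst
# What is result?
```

lst starts as [18, 14, 2, 19, 13, 14] (length 6). The slice lst[2:5] covers indices [2, 3, 4] with values [2, 19, 13]. Replacing that slice with [51, 91, 56] (same length) produces [18, 14, 51, 91, 56, 14].

[18, 14, 51, 91, 56, 14]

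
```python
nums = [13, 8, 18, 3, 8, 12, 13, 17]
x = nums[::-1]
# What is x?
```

nums has length 8. The slice nums[::-1] selects indices [7, 6, 5, 4, 3, 2, 1, 0] (7->17, 6->13, 5->12, 4->8, 3->3, 2->18, 1->8, 0->13), giving [17, 13, 12, 8, 3, 18, 8, 13].

[17, 13, 12, 8, 3, 18, 8, 13]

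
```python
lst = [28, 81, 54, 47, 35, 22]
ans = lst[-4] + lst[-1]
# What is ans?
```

lst has length 6. Negative index -4 maps to positive index 6 + (-4) = 2. lst[2] = 54.
lst has length 6. Negative index -1 maps to positive index 6 + (-1) = 5. lst[5] = 22.
Sum: 54 + 22 = 76.

76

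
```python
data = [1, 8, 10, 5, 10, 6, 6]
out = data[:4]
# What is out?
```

data has length 7. The slice data[:4] selects indices [0, 1, 2, 3] (0->1, 1->8, 2->10, 3->5), giving [1, 8, 10, 5].

[1, 8, 10, 5]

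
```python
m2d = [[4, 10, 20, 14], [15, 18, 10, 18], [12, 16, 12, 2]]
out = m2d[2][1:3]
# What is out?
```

m2d[2] = [12, 16, 12, 2]. m2d[2] has length 4. The slice m2d[2][1:3] selects indices [1, 2] (1->16, 2->12), giving [16, 12].

[16, 12]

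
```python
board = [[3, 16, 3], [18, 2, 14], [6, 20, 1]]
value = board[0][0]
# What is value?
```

board[0] = [3, 16, 3]. Taking column 0 of that row yields 3.

3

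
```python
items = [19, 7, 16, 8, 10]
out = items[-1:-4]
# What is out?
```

items has length 5. The slice items[-1:-4] resolves to an empty index range, so the result is [].

[]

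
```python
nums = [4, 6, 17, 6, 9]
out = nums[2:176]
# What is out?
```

nums has length 5. The slice nums[2:176] selects indices [2, 3, 4] (2->17, 3->6, 4->9), giving [17, 6, 9].

[17, 6, 9]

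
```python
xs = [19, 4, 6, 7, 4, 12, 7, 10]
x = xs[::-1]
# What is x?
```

xs has length 8. The slice xs[::-1] selects indices [7, 6, 5, 4, 3, 2, 1, 0] (7->10, 6->7, 5->12, 4->4, 3->7, 2->6, 1->4, 0->19), giving [10, 7, 12, 4, 7, 6, 4, 19].

[10, 7, 12, 4, 7, 6, 4, 19]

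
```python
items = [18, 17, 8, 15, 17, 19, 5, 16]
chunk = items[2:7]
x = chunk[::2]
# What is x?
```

items has length 8. The slice items[2:7] selects indices [2, 3, 4, 5, 6] (2->8, 3->15, 4->17, 5->19, 6->5), giving [8, 15, 17, 19, 5]. So chunk = [8, 15, 17, 19, 5]. chunk has length 5. The slice chunk[::2] selects indices [0, 2, 4] (0->8, 2->17, 4->5), giving [8, 17, 5].

[8, 17, 5]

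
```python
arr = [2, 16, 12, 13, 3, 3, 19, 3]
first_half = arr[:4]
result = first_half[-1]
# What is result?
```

arr has length 8. The slice arr[:4] selects indices [0, 1, 2, 3] (0->2, 1->16, 2->12, 3->13), giving [2, 16, 12, 13]. So first_half = [2, 16, 12, 13]. Then first_half[-1] = 13.

13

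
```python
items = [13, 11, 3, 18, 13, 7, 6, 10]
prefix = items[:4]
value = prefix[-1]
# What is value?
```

items has length 8. The slice items[:4] selects indices [0, 1, 2, 3] (0->13, 1->11, 2->3, 3->18), giving [13, 11, 3, 18]. So prefix = [13, 11, 3, 18]. Then prefix[-1] = 18.

18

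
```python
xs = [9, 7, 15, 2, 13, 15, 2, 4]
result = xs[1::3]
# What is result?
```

xs has length 8. The slice xs[1::3] selects indices [1, 4, 7] (1->7, 4->13, 7->4), giving [7, 13, 4].

[7, 13, 4]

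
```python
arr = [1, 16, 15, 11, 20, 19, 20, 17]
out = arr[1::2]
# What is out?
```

arr has length 8. The slice arr[1::2] selects indices [1, 3, 5, 7] (1->16, 3->11, 5->19, 7->17), giving [16, 11, 19, 17].

[16, 11, 19, 17]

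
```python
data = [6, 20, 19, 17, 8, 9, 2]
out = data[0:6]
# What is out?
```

data has length 7. The slice data[0:6] selects indices [0, 1, 2, 3, 4, 5] (0->6, 1->20, 2->19, 3->17, 4->8, 5->9), giving [6, 20, 19, 17, 8, 9].

[6, 20, 19, 17, 8, 9]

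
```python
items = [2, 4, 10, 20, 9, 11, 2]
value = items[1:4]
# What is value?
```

items has length 7. The slice items[1:4] selects indices [1, 2, 3] (1->4, 2->10, 3->20), giving [4, 10, 20].

[4, 10, 20]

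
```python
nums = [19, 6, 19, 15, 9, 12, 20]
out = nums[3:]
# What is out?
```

nums has length 7. The slice nums[3:] selects indices [3, 4, 5, 6] (3->15, 4->9, 5->12, 6->20), giving [15, 9, 12, 20].

[15, 9, 12, 20]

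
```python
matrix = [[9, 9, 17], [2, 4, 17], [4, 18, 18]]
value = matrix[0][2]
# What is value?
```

matrix[0] = [9, 9, 17]. Taking column 2 of that row yields 17.

17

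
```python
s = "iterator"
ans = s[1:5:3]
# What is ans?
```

s has length 8. The slice s[1:5:3] selects indices [1, 4] (1->'t', 4->'a'), giving 'ta'.

'ta'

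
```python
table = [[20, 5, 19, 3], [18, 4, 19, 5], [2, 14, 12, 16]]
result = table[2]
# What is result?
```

table has 3 rows. Row 2 is [2, 14, 12, 16].

[2, 14, 12, 16]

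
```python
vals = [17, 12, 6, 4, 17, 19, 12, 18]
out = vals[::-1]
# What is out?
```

vals has length 8. The slice vals[::-1] selects indices [7, 6, 5, 4, 3, 2, 1, 0] (7->18, 6->12, 5->19, 4->17, 3->4, 2->6, 1->12, 0->17), giving [18, 12, 19, 17, 4, 6, 12, 17].

[18, 12, 19, 17, 4, 6, 12, 17]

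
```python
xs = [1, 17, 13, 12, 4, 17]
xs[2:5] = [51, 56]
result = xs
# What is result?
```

xs starts as [1, 17, 13, 12, 4, 17] (length 6). The slice xs[2:5] covers indices [2, 3, 4] with values [13, 12, 4]. Replacing that slice with [51, 56] (different length) produces [1, 17, 51, 56, 17].

[1, 17, 51, 56, 17]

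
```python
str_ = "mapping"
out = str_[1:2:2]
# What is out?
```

str_ has length 7. The slice str_[1:2:2] selects indices [1] (1->'a'), giving 'a'.

'a'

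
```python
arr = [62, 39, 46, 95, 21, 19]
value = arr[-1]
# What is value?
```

arr has length 6. Negative index -1 maps to positive index 6 + (-1) = 5. arr[5] = 19.

19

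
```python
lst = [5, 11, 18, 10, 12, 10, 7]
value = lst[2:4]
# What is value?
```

lst has length 7. The slice lst[2:4] selects indices [2, 3] (2->18, 3->10), giving [18, 10].

[18, 10]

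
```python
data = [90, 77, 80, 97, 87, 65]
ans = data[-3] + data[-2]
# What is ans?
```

data has length 6. Negative index -3 maps to positive index 6 + (-3) = 3. data[3] = 97.
data has length 6. Negative index -2 maps to positive index 6 + (-2) = 4. data[4] = 87.
Sum: 97 + 87 = 184.

184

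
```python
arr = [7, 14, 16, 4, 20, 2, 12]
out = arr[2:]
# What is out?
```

arr has length 7. The slice arr[2:] selects indices [2, 3, 4, 5, 6] (2->16, 3->4, 4->20, 5->2, 6->12), giving [16, 4, 20, 2, 12].

[16, 4, 20, 2, 12]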